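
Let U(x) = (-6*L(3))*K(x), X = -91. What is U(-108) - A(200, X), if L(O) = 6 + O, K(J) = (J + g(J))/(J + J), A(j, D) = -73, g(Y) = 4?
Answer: 47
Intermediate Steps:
K(J) = (4 + J)/(2*J) (K(J) = (J + 4)/(J + J) = (4 + J)/((2*J)) = (4 + J)*(1/(2*J)) = (4 + J)/(2*J))
U(x) = -27*(4 + x)/x (U(x) = (-6*(6 + 3))*((4 + x)/(2*x)) = (-6*9)*((4 + x)/(2*x)) = -27*(4 + x)/x)
U(-108) - A(200, X) = (-27 - 108/(-108)) - 1*(-73) = (-27 - 108*(-1/108)) + 73 = (-27 + 1) + 73 = -26 + 73 = 47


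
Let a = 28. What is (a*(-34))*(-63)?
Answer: 59976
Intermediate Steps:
(a*(-34))*(-63) = (28*(-34))*(-63) = -952*(-63) = 59976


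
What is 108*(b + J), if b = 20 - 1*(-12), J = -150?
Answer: -12744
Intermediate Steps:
b = 32 (b = 20 + 12 = 32)
108*(b + J) = 108*(32 - 150) = 108*(-118) = -12744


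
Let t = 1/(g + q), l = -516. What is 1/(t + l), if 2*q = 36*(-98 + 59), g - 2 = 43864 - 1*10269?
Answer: -32895/16973819 ≈ -0.0019380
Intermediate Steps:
g = 33597 (g = 2 + (43864 - 1*10269) = 2 + (43864 - 10269) = 2 + 33595 = 33597)
q = -702 (q = (36*(-98 + 59))/2 = (36*(-39))/2 = (1/2)*(-1404) = -702)
t = 1/32895 (t = 1/(33597 - 702) = 1/32895 ≈ 3.0400e-5)
1/(t + l) = 1/(1/32895 - 516) = 1/(-16973819/32895) = -32895/16973819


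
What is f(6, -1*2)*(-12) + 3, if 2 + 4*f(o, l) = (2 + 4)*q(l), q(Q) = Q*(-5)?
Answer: -171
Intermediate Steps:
q(Q) = -5*Q
f(o, l) = -1/2 - 15*l/2 (f(o, l) = -1/2 + ((2 + 4)*(-5*l))/4 = -1/2 + (6*(-5*l))/4 = -1/2 + (-30*l)/4 = -1/2 - 15*l/2)
f(6, -1*2)*(-12) + 3 = (-1/2 - (-15)*2/2)*(-12) + 3 = (-1/2 - 15/2*(-2))*(-12) + 3 = (-1/2 + 15)*(-12) + 3 = (29/2)*(-12) + 3 = -174 + 3 = -171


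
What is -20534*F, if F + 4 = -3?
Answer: 143738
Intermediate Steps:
F = -7 (F = -4 - 3 = -7)
-20534*F = -20534*(-7) = 143738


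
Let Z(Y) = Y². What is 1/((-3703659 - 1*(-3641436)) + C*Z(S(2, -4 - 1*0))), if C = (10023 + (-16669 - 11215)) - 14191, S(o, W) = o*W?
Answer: -1/2113551 ≈ -4.7314e-7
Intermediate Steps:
S(o, W) = W*o
C = -32052 (C = (10023 - 27884) - 14191 = -17861 - 14191 = -32052)
1/((-3703659 - 1*(-3641436)) + C*Z(S(2, -4 - 1*0))) = 1/((-3703659 - 1*(-3641436)) - 32052*4*(-4 - 1*0)²) = 1/((-3703659 + 3641436) - 32052*4*(-4 + 0)²) = 1/(-62223 - 32052*(-4*2)²) = 1/(-62223 - 32052*(-8)²) = 1/(-62223 - 32052*64) = 1/(-62223 - 2051328) = 1/(-2113551) = -1/2113551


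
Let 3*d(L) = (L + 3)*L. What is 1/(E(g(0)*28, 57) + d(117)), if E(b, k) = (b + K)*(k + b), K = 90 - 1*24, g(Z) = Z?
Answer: 1/8442 ≈ 0.00011846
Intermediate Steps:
d(L) = L*(3 + L)/3 (d(L) = ((L + 3)*L)/3 = ((3 + L)*L)/3 = (L*(3 + L))/3 = L*(3 + L)/3)
K = 66 (K = 90 - 24 = 66)
E(b, k) = (66 + b)*(b + k) (E(b, k) = (b + 66)*(k + b) = (66 + b)*(b + k))
1/(E(g(0)*28, 57) + d(117)) = 1/(((0*28)² + 66*(0*28) + 66*57 + (0*28)*57) + (⅓)*117*(3 + 117)) = 1/((0² + 66*0 + 3762 + 0*57) + (⅓)*117*120) = 1/((0 + 0 + 3762 + 0) + 4680) = 1/(3762 + 4680) = 1/8442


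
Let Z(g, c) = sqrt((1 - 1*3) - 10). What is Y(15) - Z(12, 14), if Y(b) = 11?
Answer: 11 - 2*I*sqrt(3) ≈ 11.0 - 3.4641*I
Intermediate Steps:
Z(g, c) = 2*I*sqrt(3) (Z(g, c) = sqrt((1 - 3) - 10) = sqrt(-2 - 10) = sqrt(-12) = 2*I*sqrt(3))
Y(15) - Z(12, 14) = 11 - 2*I*sqrt(3)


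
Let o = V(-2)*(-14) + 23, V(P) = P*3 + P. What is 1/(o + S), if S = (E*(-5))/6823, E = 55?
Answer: 6823/920830 ≈ 0.0074096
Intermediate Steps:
V(P) = 4*P (V(P) = 3*P + P = 4*P)
o = 135 (o = (4*(-2))*(-14) + 23 = -8*(-14) + 23 = 112 + 23 = 135)
S = -275/6823 (S = (55*(-5))/6823 = -275*1/6823 = -275/6823 ≈ -0.040305)
1/(o + S) = 1/(135 - 275/6823) = 1/(920830/6823) = 6823/920830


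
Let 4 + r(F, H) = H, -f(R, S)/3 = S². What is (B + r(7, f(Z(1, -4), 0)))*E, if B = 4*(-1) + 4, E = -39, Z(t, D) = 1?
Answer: 156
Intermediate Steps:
f(R, S) = -3*S²
r(F, H) = -4 + H
B = 0 (B = -4 + 4 = 0)
(B + r(7, f(Z(1, -4), 0)))*E = (0 + (-4 - 3*0²))*(-39) = (0 + (-4 - 3*0))*(-39) = (0 + (-4 + 0))*(-39) = (0 - 4)*(-39) = -4*(-39) = 156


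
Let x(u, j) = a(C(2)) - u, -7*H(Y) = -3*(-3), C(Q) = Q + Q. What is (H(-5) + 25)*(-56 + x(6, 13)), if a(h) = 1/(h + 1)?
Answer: -51294/35 ≈ -1465.5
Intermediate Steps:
C(Q) = 2*Q
a(h) = 1/(1 + h)
H(Y) = -9/7 (H(Y) = -(-3)*(-3)/7 = -1/7*9 = -9/7)
x(u, j) = 1/5 - u (x(u, j) = 1/(1 + 2*2) - u = 1/(1 + 4) - u = 1/5 - u)
(H(-5) + 25)*(-56 + x(6, 13)) = (-9/7 + 25)*(-56 + (1/5 - 1*6)) = 166*(-56 + (1/5 - 6))/7 = 166*(-56 - 29/5)/7 = (166/7)*(-309/5) = -51294/35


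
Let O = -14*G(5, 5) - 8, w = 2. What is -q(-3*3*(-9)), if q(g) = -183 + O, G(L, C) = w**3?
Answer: 303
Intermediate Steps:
G(L, C) = 8 (G(L, C) = 2**3 = 8)
O = -120 (O = -14*8 - 8 = -112 - 8 = -120)
q(g) = -303 (q(g) = -183 - 120 = -303)
-q(-3*3*(-9)) = -1*(-303) = 303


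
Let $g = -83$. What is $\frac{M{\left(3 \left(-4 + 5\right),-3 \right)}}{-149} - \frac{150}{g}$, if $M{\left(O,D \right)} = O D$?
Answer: $\frac{23097}{12367} \approx 1.8676$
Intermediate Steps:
$M{\left(O,D \right)} = D O$
$\frac{M{\left(3 \left(-4 + 5\right),-3 \right)}}{-149} - \frac{150}{g} = \frac{\left(-3\right) 3 \left(-4 + 5\right)}{-149} - \frac{150}{-83} = - 3 \cdot 3 \cdot 1 \left(- \frac{1}{149}\right) - - \frac{150}{83} = \left(-3\right) 3 \left(- \frac{1}{149}\right) + \frac{150}{83} = \left(-9\right) \left(- \frac{1}{149}\right) + \frac{150}{83} = \frac{9}{149} + \frac{150}{83} = \frac{23097}{12367}$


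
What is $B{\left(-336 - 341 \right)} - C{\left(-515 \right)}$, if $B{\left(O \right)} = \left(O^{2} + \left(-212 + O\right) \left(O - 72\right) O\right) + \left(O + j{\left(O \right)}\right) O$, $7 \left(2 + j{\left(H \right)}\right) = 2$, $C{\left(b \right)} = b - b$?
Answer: $- \frac{3149090549}{7} \approx -4.4987 \cdot 10^{8}$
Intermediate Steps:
$C{\left(b \right)} = 0$
$j{\left(H \right)} = - \frac{12}{7}$ ($j{\left(H \right)} = -2 + \frac{1}{7} \cdot 2 = -2 + \frac{2}{7} = - \frac{12}{7}$)
$B{\left(O \right)} = O^{2} + O \left(- \frac{12}{7} + O\right) + O \left(-212 + O\right) \left(-72 + O\right)$ ($B{\left(O \right)} = \left(O^{2} + \left(-212 + O\right) \left(O - 72\right) O\right) + \left(O - \frac{12}{7}\right) O = \left(O^{2} + \left(-212 + O\right) \left(-72 + O\right) O\right) + \left(- \frac{12}{7} + O\right) O = \left(O^{2} + O \left(-212 + O\right) \left(-72 + O\right)\right) + O \left(- \frac{12}{7} + O\right) = O^{2} + O \left(- \frac{12}{7} + O\right) + O \left(-212 + O\right) \left(-72 + O\right)$)
$B{\left(-336 - 341 \right)} - C{\left(-515 \right)} = \frac{\left(-336 - 341\right) \left(106836 - 1974 \left(-336 - 341\right) + 7 \left(-336 - 341\right)^{2}\right)}{7} - 0 = \frac{1}{7} \left(-677\right) \left(106836 - -1336398 + 7 \left(-677\right)^{2}\right) + 0 = \frac{1}{7} \left(-677\right) \left(106836 + 1336398 + 7 \cdot 458329\right) + 0 = \frac{1}{7} \left(-677\right) \left(106836 + 1336398 + 3208303\right) + 0 = \frac{1}{7} \left(-677\right) 4651537 + 0 = - \frac{3149090549}{7} + 0 = - \frac{3149090549}{7}$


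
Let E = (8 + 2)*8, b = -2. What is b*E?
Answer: -160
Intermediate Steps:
E = 80 (E = 10*8 = 80)
b*E = -2*80 = -160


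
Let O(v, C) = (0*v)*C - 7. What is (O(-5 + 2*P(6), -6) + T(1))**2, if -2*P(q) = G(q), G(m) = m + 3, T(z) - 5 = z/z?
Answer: 1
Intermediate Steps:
T(z) = 6 (T(z) = 5 + z/z = 5 + 1 = 6)
G(m) = 3 + m
P(q) = -3/2 - q/2 (P(q) = -(3 + q)/2 = -3/2 - q/2)
O(v, C) = -7 (O(v, C) = 0*C - 7 = 0 - 7 = -7)
(O(-5 + 2*P(6), -6) + T(1))**2 = (-7 + 6)**2 = (-1)**2 = 1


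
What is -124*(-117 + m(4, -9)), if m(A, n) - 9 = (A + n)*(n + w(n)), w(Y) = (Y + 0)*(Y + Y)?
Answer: 108252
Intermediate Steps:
w(Y) = 2*Y² (w(Y) = Y*(2*Y) = 2*Y²)
m(A, n) = 9 + (A + n)*(n + 2*n²)
-124*(-117 + m(4, -9)) = -124*(-117 + (9 + (-9)² + 2*(-9)³ + 4*(-9) + 2*4*(-9)²)) = -124*(-117 + (9 + 81 + 2*(-729) - 36 + 2*4*81)) = -124*(-117 + (9 + 81 - 1458 - 36 + 648)) = -124*(-117 - 756) = -124*(-873) = 108252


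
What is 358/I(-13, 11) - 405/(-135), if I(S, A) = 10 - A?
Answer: -355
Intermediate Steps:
358/I(-13, 11) - 405/(-135) = 358/(10 - 1*11) - 405/(-135) = 358/(10 - 11) - 405*(-1/135) = 358/(-1) + 3 = 358*(-1) + 3 = -358 + 3 = -355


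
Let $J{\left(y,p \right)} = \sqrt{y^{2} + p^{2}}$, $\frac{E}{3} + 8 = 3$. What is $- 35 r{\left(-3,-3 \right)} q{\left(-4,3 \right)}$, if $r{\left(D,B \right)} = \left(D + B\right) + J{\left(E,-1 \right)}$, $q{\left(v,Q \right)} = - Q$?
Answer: $-630 + 105 \sqrt{226} \approx 948.5$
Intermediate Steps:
$E = -15$ ($E = -24 + 3 \cdot 3 = -24 + 9 = -15$)
$J{\left(y,p \right)} = \sqrt{p^{2} + y^{2}}$
$r{\left(D,B \right)} = B + D + \sqrt{226}$ ($r{\left(D,B \right)} = \left(D + B\right) + \sqrt{\left(-1\right)^{2} + \left(-15\right)^{2}} = \left(B + D\right) + \sqrt{1 + 225} = \left(B + D\right) + \sqrt{226} = B + D + \sqrt{226}$)
$- 35 r{\left(-3,-3 \right)} q{\left(-4,3 \right)} = - 35 \left(-3 - 3 + \sqrt{226}\right) \left(\left(-1\right) 3\right) = - 35 \left(-6 + \sqrt{226}\right) \left(-3\right) = \left(210 - 35 \sqrt{226}\right) \left(-3\right) = -630 + 105 \sqrt{226}$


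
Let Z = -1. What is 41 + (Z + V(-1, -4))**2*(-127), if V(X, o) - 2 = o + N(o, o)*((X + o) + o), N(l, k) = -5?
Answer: -223987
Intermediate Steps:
V(X, o) = 2 - 9*o - 5*X (V(X, o) = 2 + (o - 5*((X + o) + o)) = 2 + (o - 5*(X + 2*o)) = 2 + (o + (-10*o - 5*X)) = 2 + (-9*o - 5*X) = 2 - 9*o - 5*X)
41 + (Z + V(-1, -4))**2*(-127) = 41 + (-1 + (2 - 9*(-4) - 5*(-1)))**2*(-127) = 41 + (-1 + (2 + 36 + 5))**2*(-127) = 41 + (-1 + 43)**2*(-127) = 41 + 42**2*(-127) = 41 + 1764*(-127) = 41 - 224028 = -223987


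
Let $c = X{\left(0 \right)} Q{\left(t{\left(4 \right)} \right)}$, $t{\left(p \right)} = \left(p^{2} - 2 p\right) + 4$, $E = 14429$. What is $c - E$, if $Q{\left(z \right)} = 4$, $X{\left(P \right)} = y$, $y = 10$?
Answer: $-14389$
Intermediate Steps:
$X{\left(P \right)} = 10$
$t{\left(p \right)} = 4 + p^{2} - 2 p$
$c = 40$ ($c = 10 \cdot 4 = 40$)
$c - E = 40 - 14429 = -14389$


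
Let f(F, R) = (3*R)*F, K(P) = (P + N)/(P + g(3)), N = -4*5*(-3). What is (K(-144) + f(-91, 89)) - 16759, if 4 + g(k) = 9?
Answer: -5706700/139 ≈ -41055.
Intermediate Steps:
g(k) = 5 (g(k) = -4 + 9 = 5)
N = 60 (N = -20*(-3) = 60)
K(P) = (60 + P)/(5 + P) (K(P) = (P + 60)/(P + 5) = (60 + P)/(5 + P))
f(F, R) = 3*F*R
(K(-144) + f(-91, 89)) - 16759 = ((60 - 144)/(5 - 144) + 3*(-91)*89) - 16759 = (-84/(-139) - 24297) - 16759 = (-1/139*(-84) - 24297) - 16759 = (84/139 - 24297) - 16759 = -3377199/139 - 16759 = -5706700/139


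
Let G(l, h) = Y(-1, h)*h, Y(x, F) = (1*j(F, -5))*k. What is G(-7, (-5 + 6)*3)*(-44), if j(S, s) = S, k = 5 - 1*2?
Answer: -1188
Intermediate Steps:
k = 3 (k = 5 - 2 = 3)
Y(x, F) = 3*F (Y(x, F) = (1*F)*3 = F*3 = 3*F)
G(l, h) = 3*h**2 (G(l, h) = (3*h)*h = 3*h**2)
G(-7, (-5 + 6)*3)*(-44) = (3*((-5 + 6)*3)**2)*(-44) = (3*(1*3)**2)*(-44) = (3*3**2)*(-44) = (3*9)*(-44) = 27*(-44) = -1188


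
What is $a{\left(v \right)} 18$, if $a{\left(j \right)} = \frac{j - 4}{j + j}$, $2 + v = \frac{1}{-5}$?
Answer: $\frac{279}{11} \approx 25.364$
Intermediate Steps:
$v = - \frac{11}{5}$ ($v = -2 + \frac{1}{-5} = -2 - \frac{1}{5} = - \frac{11}{5} \approx -2.2$)
$a{\left(j \right)} = \frac{-4 + j}{2 j}$
$a{\left(v \right)} 18 = \frac{-4 - \frac{11}{5}}{2 \left(- \frac{11}{5}\right)} 18 = \frac{1}{2} \left(- \frac{5}{11}\right) \left(- \frac{31}{5}\right) 18 = \frac{31}{22} \cdot 18 = \frac{279}{11}$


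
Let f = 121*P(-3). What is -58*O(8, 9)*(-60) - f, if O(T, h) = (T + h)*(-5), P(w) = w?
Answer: -295437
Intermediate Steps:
O(T, h) = -5*T - 5*h
f = -363 (f = 121*(-3) = -363)
-58*O(8, 9)*(-60) - f = -58*(-5*8 - 5*9)*(-60) - 1*(-363) = -58*(-40 - 45)*(-60) + 363 = -58*(-85)*(-60) + 363 = 4930*(-60) + 363 = -295800 + 363 = -295437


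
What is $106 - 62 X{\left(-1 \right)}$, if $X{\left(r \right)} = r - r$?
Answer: $106$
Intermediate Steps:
$X{\left(r \right)} = 0$
$106 - 62 X{\left(-1 \right)} = 106 - 0 = 106 + 0 = 106$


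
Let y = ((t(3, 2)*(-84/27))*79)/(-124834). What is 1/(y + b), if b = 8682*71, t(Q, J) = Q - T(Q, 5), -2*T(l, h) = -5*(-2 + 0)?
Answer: 561753/346276916614 ≈ 1.6223e-6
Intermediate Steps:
T(l, h) = -5 (T(l, h) = -(-5)*(-2 + 0)/2 = -(-5)*(-2)/2 = -½*10 = -5)
t(Q, J) = 5 + Q (t(Q, J) = Q - 1*(-5) = Q + 5 = 5 + Q)
b = 616422
y = 8848/561753 (y = (((5 + 3)*(-84/27))*79)/(-124834) = ((8*(-84*1/27))*79)*(-1/124834) = ((8*(-28/9))*79)*(-1/124834) = -224/9*79*(-1/124834) = -17696/9*(-1/124834) = 8848/561753 ≈ 0.015751)
1/(y + b) = 1/(8848/561753 + 616422) = 1/(346276916614/561753) = 561753/346276916614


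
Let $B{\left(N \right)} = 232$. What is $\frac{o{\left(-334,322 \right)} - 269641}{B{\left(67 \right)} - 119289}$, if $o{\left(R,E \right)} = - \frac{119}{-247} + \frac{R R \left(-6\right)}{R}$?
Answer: $\frac{66106220}{29407079} \approx 2.248$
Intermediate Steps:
$o{\left(R,E \right)} = \frac{119}{247} - 6 R$ ($o{\left(R,E \right)} = \left(-119\right) \left(- \frac{1}{247}\right) + \frac{R^{2} \left(-6\right)}{R} = \frac{119}{247} + \frac{\left(-6\right) R^{2}}{R} = \frac{119}{247} - 6 R$)
$\frac{o{\left(-334,322 \right)} - 269641}{B{\left(67 \right)} - 119289} = \frac{\left(\frac{119}{247} - -2004\right) - 269641}{232 - 119289} = \frac{\left(\frac{119}{247} + 2004\right) - 269641}{-119057} = \left(\frac{495107}{247} - 269641\right) \left(- \frac{1}{119057}\right) = \left(- \frac{66106220}{247}\right) \left(- \frac{1}{119057}\right) = \frac{66106220}{29407079}$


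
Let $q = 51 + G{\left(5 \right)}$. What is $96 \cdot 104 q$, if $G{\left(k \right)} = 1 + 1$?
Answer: $529152$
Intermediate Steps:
$G{\left(k \right)} = 2$
$q = 53$ ($q = 51 + 2 = 53$)
$96 \cdot 104 q = 96 \cdot 104 \cdot 53 = 9984 \cdot 53 = 529152$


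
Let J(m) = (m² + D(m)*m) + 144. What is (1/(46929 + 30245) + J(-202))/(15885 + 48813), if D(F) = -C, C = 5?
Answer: 3238066693/4993003452 ≈ 0.64852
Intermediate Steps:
D(F) = -5 (D(F) = -1*5 = -5)
J(m) = 144 + m² - 5*m (J(m) = (m² - 5*m) + 144 = 144 + m² - 5*m)
(1/(46929 + 30245) + J(-202))/(15885 + 48813) = (1/(46929 + 30245) + (144 + (-202)² - 5*(-202)))/(15885 + 48813) = (1/77174 + (144 + 40804 + 1010))/64698 = (1/77174 + 41958)*(1/64698) = (3238066693/77174)*(1/64698) = 3238066693/4993003452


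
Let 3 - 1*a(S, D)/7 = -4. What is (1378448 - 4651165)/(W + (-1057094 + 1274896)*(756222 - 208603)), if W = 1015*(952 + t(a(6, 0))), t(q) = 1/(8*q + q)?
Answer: -206181171/7514229222379 ≈ -2.7439e-5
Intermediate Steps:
a(S, D) = 49 (a(S, D) = 21 - 7*(-4) = 21 + 28 = 49)
t(q) = 1/(9*q)
W = 60875785/63 (W = 1015*(952 + (⅑)/49) = 1015*(952 + (⅑)*(1/49)) = 1015*(952 + 1/441) = 1015*(419833/441) = 60875785/63 ≈ 9.6628e+5)
(1378448 - 4651165)/(W + (-1057094 + 1274896)*(756222 - 208603)) = (1378448 - 4651165)/(60875785/63 + (-1057094 + 1274896)*(756222 - 208603)) = -3272717/(60875785/63 + 217802*547619) = -3272717/(60875785/63 + 119272513438) = -3272717/7514229222379/63 = -3272717*63/7514229222379 = -206181171/7514229222379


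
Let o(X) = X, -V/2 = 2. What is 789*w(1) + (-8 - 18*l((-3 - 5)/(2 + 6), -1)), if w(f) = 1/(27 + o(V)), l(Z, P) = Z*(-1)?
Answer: 191/23 ≈ 8.3044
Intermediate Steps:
V = -4 (V = -2*2 = -4)
l(Z, P) = -Z
w(f) = 1/23 (w(f) = 1/(27 - 4) = 1/23)
789*w(1) + (-8 - 18*l((-3 - 5)/(2 + 6), -1)) = 789*(1/23) + (-8 - (-18)*(-3 - 5)/(2 + 6)) = 789/23 + (-8 - (-18)*(-8/8)) = 789/23 + (-8 - (-18)*(-8*⅛)) = 789/23 + (-8 - (-18)*(-1)) = 789/23 + (-8 - 18*1) = 789/23 + (-8 - 18) = 789/23 - 26 = 191/23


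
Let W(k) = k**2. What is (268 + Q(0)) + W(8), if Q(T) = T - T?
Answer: 332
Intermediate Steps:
Q(T) = 0
(268 + Q(0)) + W(8) = (268 + 0) + 8**2 = 268 + 64 = 332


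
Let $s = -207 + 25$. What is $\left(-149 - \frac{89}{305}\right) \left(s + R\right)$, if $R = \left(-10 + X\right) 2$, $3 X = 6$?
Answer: $\frac{9015732}{305} \approx 29560.0$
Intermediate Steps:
$X = 2$ ($X = \frac{1}{3} \cdot 6 = 2$)
$R = -16$ ($R = \left(-10 + 2\right) 2 = \left(-8\right) 2 = -16$)
$s = -182$
$\left(-149 - \frac{89}{305}\right) \left(s + R\right) = \left(-149 - \frac{89}{305}\right) \left(-182 - 16\right) = \left(-149 - \frac{89}{305}\right) \left(-198\right) = \left(- \frac{45534}{305}\right) \left(-198\right) = \frac{9015732}{305}$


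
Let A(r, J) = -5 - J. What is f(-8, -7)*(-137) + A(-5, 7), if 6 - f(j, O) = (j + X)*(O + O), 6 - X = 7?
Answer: 16428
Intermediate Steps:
X = -1 (X = 6 - 1*7 = 6 - 7 = -1)
f(j, O) = 6 - 2*O*(-1 + j) (f(j, O) = 6 - (j - 1)*(O + O) = 6 - (-1 + j)*2*O = 6 - 2*O*(-1 + j))
f(-8, -7)*(-137) + A(-5, 7) = (6 + 2*(-7) - 2*(-7)*(-8))*(-137) + (-5 - 1*7) = (6 - 14 - 112)*(-137) + (-5 - 7) = -120*(-137) - 12 = 16440 - 12 = 16428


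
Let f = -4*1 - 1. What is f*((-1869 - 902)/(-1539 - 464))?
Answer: -13855/2003 ≈ -6.9171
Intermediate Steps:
f = -5 (f = -4 - 1 = -5)
f*((-1869 - 902)/(-1539 - 464)) = -5*(-1869 - 902)/(-1539 - 464) = -(-13855)/(-2003) = -(-13855)*(-1)/2003 = -5*2771/2003 = -13855/2003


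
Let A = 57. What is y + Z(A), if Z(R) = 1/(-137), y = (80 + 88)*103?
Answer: 2370647/137 ≈ 17304.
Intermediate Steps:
y = 17304 (y = 168*103 = 17304)
Z(R) = -1/137
y + Z(A) = 17304 - 1/137 = 2370647/137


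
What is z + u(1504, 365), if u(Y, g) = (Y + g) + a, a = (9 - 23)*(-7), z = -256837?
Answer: -254870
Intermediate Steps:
a = 98 (a = -14*(-7) = 98)
u(Y, g) = 98 + Y + g (u(Y, g) = (Y + g) + 98 = 98 + Y + g)
z + u(1504, 365) = -256837 + (98 + 1504 + 365) = -256837 + 1967 = -254870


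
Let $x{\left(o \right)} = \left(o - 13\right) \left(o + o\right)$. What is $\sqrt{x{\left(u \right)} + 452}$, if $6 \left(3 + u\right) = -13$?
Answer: $\frac{7 \sqrt{470}}{6} \approx 25.293$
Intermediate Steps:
$u = - \frac{31}{6}$ ($u = -3 + \frac{1}{6} \left(-13\right) = -3 - \frac{13}{6} = - \frac{31}{6} \approx -5.1667$)
$x{\left(o \right)} = 2 o \left(-13 + o\right)$ ($x{\left(o \right)} = \left(-13 + o\right) 2 o = 2 o \left(-13 + o\right)$)
$\sqrt{x{\left(u \right)} + 452} = \sqrt{2 \left(- \frac{31}{6}\right) \left(-13 - \frac{31}{6}\right) + 452} = \sqrt{2 \left(- \frac{31}{6}\right) \left(- \frac{109}{6}\right) + 452} = \sqrt{\frac{3379}{18} + 452} = \sqrt{\frac{11515}{18}} = \frac{7 \sqrt{470}}{6}$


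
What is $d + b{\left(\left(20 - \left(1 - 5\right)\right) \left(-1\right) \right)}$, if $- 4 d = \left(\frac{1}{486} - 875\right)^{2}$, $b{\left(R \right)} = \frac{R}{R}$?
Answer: $- \frac{180835767217}{944784} \approx -1.914 \cdot 10^{5}$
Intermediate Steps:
$b{\left(R \right)} = 1$
$d = - \frac{180836712001}{944784}$ ($d = - \frac{\left(\frac{1}{486} - 875\right)^{2}}{4} = - \frac{\left(- \frac{425249}{486}\right)^{2}}{4} = \left(- \frac{1}{4}\right) \frac{180836712001}{236196} = - \frac{180836712001}{944784} \approx -1.9141 \cdot 10^{5}$)
$d + b{\left(\left(20 - \left(1 - 5\right)\right) \left(-1\right) \right)} = - \frac{180836712001}{944784} + 1 = - \frac{180835767217}{944784}$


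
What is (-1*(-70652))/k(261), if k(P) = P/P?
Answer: 70652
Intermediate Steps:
k(P) = 1
(-1*(-70652))/k(261) = -1*(-70652)/1 = 70652*1 = 70652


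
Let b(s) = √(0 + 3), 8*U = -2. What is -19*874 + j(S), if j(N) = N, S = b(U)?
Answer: -16606 + √3 ≈ -16604.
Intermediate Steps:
U = -¼ (U = (⅛)*(-2) = -¼ ≈ -0.25000)
b(s) = √3
S = √3 ≈ 1.7320
-19*874 + j(S) = -19*874 + √3 = -16606 + √3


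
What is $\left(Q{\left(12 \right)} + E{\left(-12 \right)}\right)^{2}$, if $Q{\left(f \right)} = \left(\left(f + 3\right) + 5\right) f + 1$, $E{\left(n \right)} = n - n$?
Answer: $58081$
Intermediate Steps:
$E{\left(n \right)} = 0$
$Q{\left(f \right)} = 1 + f \left(8 + f\right)$ ($Q{\left(f \right)} = \left(\left(3 + f\right) + 5\right) f + 1 = \left(8 + f\right) f + 1 = f \left(8 + f\right) + 1 = 1 + f \left(8 + f\right)$)
$\left(Q{\left(12 \right)} + E{\left(-12 \right)}\right)^{2} = \left(\left(1 + 12^{2} + 8 \cdot 12\right) + 0\right)^{2} = \left(\left(1 + 144 + 96\right) + 0\right)^{2} = \left(241 + 0\right)^{2} = 241^{2} = 58081$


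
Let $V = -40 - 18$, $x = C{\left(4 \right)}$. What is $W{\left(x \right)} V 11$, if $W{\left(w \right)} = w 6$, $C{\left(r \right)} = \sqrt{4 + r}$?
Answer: $- 7656 \sqrt{2} \approx -10827.0$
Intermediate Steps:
$x = 2 \sqrt{2}$ ($x = \sqrt{4 + 4} = \sqrt{8} = 2 \sqrt{2} \approx 2.8284$)
$W{\left(w \right)} = 6 w$
$V = -58$
$W{\left(x \right)} V 11 = 6 \cdot 2 \sqrt{2} \left(-58\right) 11 = 12 \sqrt{2} \left(-58\right) 11 = - 696 \sqrt{2} \cdot 11 = - 7656 \sqrt{2}$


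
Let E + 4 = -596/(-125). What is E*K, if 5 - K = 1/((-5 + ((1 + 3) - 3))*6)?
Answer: 484/125 ≈ 3.8720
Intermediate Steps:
E = 96/125 (E = -4 - 596/(-125) = -4 - 596*(-1/125) = -4 + 596/125 = 96/125 ≈ 0.76800)
K = 121/24 (K = 5 - 1/((-5 + ((1 + 3) - 3))*6) = 5 - 1/((-5 + (4 - 3))*6) = 5 - 1/((-5 + 1)*6) = 5 - 1/((-4*6)) = 5 - 1/(-24) = 5 - 1*(-1/24) = 5 + 1/24 = 121/24 ≈ 5.0417)
E*K = (96/125)*(121/24) = 484/125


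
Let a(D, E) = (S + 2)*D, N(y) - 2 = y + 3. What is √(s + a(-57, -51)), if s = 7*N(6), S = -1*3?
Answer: √134 ≈ 11.576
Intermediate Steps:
S = -3
N(y) = 5 + y (N(y) = 2 + (y + 3) = 2 + (3 + y) = 5 + y)
s = 77 (s = 7*(5 + 6) = 7*11 = 77)
a(D, E) = -D (a(D, E) = (-3 + 2)*D = -D)
√(s + a(-57, -51)) = √(77 - 1*(-57)) = √(77 + 57) = √134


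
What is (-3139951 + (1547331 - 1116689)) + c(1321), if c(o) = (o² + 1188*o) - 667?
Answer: 604413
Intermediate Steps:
c(o) = -667 + o² + 1188*o
(-3139951 + (1547331 - 1116689)) + c(1321) = (-3139951 + (1547331 - 1116689)) + (-667 + 1321² + 1188*1321) = (-3139951 + 430642) + (-667 + 1745041 + 1569348) = -2709309 + 3313722 = 604413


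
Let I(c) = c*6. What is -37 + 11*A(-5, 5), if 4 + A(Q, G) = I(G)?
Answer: 249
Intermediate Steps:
I(c) = 6*c
A(Q, G) = -4 + 6*G
-37 + 11*A(-5, 5) = -37 + 11*(-4 + 6*5) = -37 + 11*(-4 + 30) = -37 + 11*26 = -37 + 286 = 249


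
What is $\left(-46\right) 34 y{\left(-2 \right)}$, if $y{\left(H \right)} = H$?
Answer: $3128$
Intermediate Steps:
$\left(-46\right) 34 y{\left(-2 \right)} = \left(-46\right) 34 \left(-2\right) = \left(-1564\right) \left(-2\right) = 3128$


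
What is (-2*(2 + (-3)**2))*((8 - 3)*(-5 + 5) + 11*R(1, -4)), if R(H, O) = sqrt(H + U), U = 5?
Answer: -242*sqrt(6) ≈ -592.78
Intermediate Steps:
R(H, O) = sqrt(5 + H) (R(H, O) = sqrt(H + 5) = sqrt(5 + H))
(-2*(2 + (-3)**2))*((8 - 3)*(-5 + 5) + 11*R(1, -4)) = (-2*(2 + (-3)**2))*((8 - 3)*(-5 + 5) + 11*sqrt(5 + 1)) = (-2*(2 + 9))*(5*0 + 11*sqrt(6)) = (-2*11)*(0 + 11*sqrt(6)) = -242*sqrt(6)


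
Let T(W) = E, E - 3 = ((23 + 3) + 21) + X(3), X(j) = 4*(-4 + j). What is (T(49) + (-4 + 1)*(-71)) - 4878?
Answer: -4619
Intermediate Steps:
X(j) = -16 + 4*j
E = 46 (E = 3 + (((23 + 3) + 21) + (-16 + 4*3)) = 3 + ((26 + 21) + (-16 + 12)) = 3 + (47 - 4) = 3 + 43 = 46)
T(W) = 46
(T(49) + (-4 + 1)*(-71)) - 4878 = (46 + (-4 + 1)*(-71)) - 4878 = (46 - 3*(-71)) - 4878 = (46 + 213) - 4878 = 259 - 4878 = -4619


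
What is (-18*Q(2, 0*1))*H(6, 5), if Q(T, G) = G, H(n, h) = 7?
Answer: 0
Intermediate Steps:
(-18*Q(2, 0*1))*H(6, 5) = -0*7 = -18*0*7 = 0*7 = 0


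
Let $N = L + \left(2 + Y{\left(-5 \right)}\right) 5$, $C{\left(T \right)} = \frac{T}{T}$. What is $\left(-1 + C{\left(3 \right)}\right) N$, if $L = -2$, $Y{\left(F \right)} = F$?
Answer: $0$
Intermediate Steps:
$C{\left(T \right)} = 1$
$N = -17$ ($N = -2 + \left(2 - 5\right) 5 = -2 - 15 = -17$)
$\left(-1 + C{\left(3 \right)}\right) N = \left(-1 + 1\right) \left(-17\right) = 0 \left(-17\right) = 0$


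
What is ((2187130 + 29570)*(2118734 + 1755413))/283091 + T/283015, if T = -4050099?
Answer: 2430481199114947491/80118999365 ≈ 3.0336e+7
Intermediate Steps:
((2187130 + 29570)*(2118734 + 1755413))/283091 + T/283015 = ((2187130 + 29570)*(2118734 + 1755413))/283091 - 4050099/283015 = (2216700*3874147)*(1/283091) - 4050099*1/283015 = 8587821654900*(1/283091) - 4050099/283015 = 8587821654900/283091 - 4050099/283015 = 2430481199114947491/80118999365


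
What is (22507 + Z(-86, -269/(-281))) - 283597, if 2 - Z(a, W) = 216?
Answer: -261304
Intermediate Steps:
Z(a, W) = -214 (Z(a, W) = 2 - 1*216 = 2 - 216 = -214)
(22507 + Z(-86, -269/(-281))) - 283597 = (22507 - 214) - 283597 = 22293 - 283597 = -261304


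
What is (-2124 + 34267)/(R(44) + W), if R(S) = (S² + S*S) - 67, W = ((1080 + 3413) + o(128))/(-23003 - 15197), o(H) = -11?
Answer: 613931300/72673259 ≈ 8.4478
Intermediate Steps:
W = -2241/19100 (W = ((1080 + 3413) - 11)/(-23003 - 15197) = (4493 - 11)/(-38200) = 4482*(-1/38200) = -2241/19100 ≈ -0.11733)
R(S) = -67 + 2*S² (R(S) = (S² + S²) - 67 = 2*S² - 67 = -67 + 2*S²)
(-2124 + 34267)/(R(44) + W) = (-2124 + 34267)/((-67 + 2*44²) - 2241/19100) = 32143/((-67 + 2*1936) - 2241/19100) = 32143/((-67 + 3872) - 2241/19100) = 32143/(3805 - 2241/19100) = 32143/(72673259/19100) = 32143*(19100/72673259) = 613931300/72673259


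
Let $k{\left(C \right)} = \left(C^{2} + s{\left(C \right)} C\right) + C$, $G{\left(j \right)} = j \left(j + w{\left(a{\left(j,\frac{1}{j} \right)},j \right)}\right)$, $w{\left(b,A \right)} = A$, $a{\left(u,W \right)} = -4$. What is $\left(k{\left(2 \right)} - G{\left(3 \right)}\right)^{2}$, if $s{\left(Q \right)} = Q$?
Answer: $64$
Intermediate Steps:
$G{\left(j \right)} = 2 j^{2}$ ($G{\left(j \right)} = j \left(j + j\right) = j 2 j = 2 j^{2}$)
$k{\left(C \right)} = C + 2 C^{2}$ ($k{\left(C \right)} = \left(C^{2} + C C\right) + C = \left(C^{2} + C^{2}\right) + C = 2 C^{2} + C = C + 2 C^{2}$)
$\left(k{\left(2 \right)} - G{\left(3 \right)}\right)^{2} = \left(2 \left(1 + 2 \cdot 2\right) - 2 \cdot 3^{2}\right)^{2} = \left(2 \left(1 + 4\right) - 2 \cdot 9\right)^{2} = \left(2 \cdot 5 - 18\right)^{2} = \left(10 - 18\right)^{2} = \left(-8\right)^{2} = 64$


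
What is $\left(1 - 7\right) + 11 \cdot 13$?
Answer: $137$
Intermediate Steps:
$\left(1 - 7\right) + 11 \cdot 13 = -6 + 143 = 137$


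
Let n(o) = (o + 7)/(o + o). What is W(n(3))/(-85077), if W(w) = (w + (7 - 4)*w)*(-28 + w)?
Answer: 1580/765693 ≈ 0.0020635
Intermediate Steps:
n(o) = (7 + o)/(2*o) (n(o) = (7 + o)/((2*o)) = (7 + o)*(1/(2*o)) = (7 + o)/(2*o))
W(w) = 4*w*(-28 + w) (W(w) = (w + 3*w)*(-28 + w) = (4*w)*(-28 + w) = 4*w*(-28 + w))
W(n(3))/(-85077) = (4*((½)*(7 + 3)/3)*(-28 + (½)*(7 + 3)/3))/(-85077) = (4*((½)*(⅓)*10)*(-28 + (½)*(⅓)*10))*(-1/85077) = (4*(5/3)*(-28 + 5/3))*(-1/85077) = (4*(5/3)*(-79/3))*(-1/85077) = -1580/9*(-1/85077) = 1580/765693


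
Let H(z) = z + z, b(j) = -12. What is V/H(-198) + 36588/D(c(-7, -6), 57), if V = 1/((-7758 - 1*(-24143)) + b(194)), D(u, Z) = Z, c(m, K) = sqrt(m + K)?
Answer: 79075302749/123190452 ≈ 641.89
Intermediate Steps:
c(m, K) = sqrt(K + m)
H(z) = 2*z
V = 1/16373 (V = 1/((-7758 - 1*(-24143)) - 12) = 1/((-7758 + 24143) - 12) = 1/(16385 - 12) = 1/16373 ≈ 6.1076e-5)
V/H(-198) + 36588/D(c(-7, -6), 57) = 1/(16373*((2*(-198)))) + 36588/57 = (1/16373)/(-396) + 36588*(1/57) = (1/16373)*(-1/396) + 12196/19 = -1/6483708 + 12196/19 = 79075302749/123190452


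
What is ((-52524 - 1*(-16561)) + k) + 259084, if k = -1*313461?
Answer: -90340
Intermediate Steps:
k = -313461
((-52524 - 1*(-16561)) + k) + 259084 = ((-52524 - 1*(-16561)) - 313461) + 259084 = ((-52524 + 16561) - 313461) + 259084 = (-35963 - 313461) + 259084 = -349424 + 259084 = -90340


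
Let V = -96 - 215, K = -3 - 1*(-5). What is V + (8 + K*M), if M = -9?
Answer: -321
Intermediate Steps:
K = 2 (K = -3 + 5 = 2)
V = -311
V + (8 + K*M) = -311 + (8 + 2*(-9)) = -311 + (8 - 18) = -311 - 10 = -321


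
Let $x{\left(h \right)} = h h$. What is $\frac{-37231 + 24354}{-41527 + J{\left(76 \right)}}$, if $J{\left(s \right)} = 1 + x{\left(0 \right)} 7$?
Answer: $\frac{12877}{41526} \approx 0.31009$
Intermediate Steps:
$x{\left(h \right)} = h^{2}$
$J{\left(s \right)} = 1$ ($J{\left(s \right)} = 1 + 0^{2} \cdot 7 = 1 + 0 \cdot 7 = 1 + 0 = 1$)
$\frac{-37231 + 24354}{-41527 + J{\left(76 \right)}} = \frac{-37231 + 24354}{-41527 + 1} = - \frac{12877}{-41526} = \left(-12877\right) \left(- \frac{1}{41526}\right) = \frac{12877}{41526}$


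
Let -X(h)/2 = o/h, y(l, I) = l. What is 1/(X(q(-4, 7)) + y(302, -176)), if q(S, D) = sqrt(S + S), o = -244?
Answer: 151/60486 + 61*I*sqrt(2)/60486 ≈ 0.0024964 + 0.0014262*I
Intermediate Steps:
q(S, D) = sqrt(2)*sqrt(S) (q(S, D) = sqrt(2*S) = sqrt(2)*sqrt(S))
X(h) = 488/h (X(h) = -(-488)/h = 488/h)
1/(X(q(-4, 7)) + y(302, -176)) = 1/(488/((sqrt(2)*sqrt(-4))) + 302) = 1/(488/((sqrt(2)*(2*I))) + 302) = 1/(488/((2*I*sqrt(2))) + 302) = 1/(488*(-I*sqrt(2)/4) + 302) = 1/(-122*I*sqrt(2) + 302) = 1/(302 - 122*I*sqrt(2))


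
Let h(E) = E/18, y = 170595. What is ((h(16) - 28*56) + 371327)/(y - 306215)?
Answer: -3327839/1220580 ≈ -2.7264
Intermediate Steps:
h(E) = E/18 (h(E) = E*(1/18) = E/18)
((h(16) - 28*56) + 371327)/(y - 306215) = (((1/18)*16 - 28*56) + 371327)/(170595 - 306215) = ((8/9 - 1568) + 371327)/(-135620) = (-14104/9 + 371327)*(-1/135620) = (3327839/9)*(-1/135620) = -3327839/1220580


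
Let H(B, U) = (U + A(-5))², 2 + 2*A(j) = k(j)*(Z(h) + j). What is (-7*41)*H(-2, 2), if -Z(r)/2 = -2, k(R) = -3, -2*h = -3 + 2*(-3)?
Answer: -7175/4 ≈ -1793.8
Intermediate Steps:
h = 9/2 (h = -(-3 + 2*(-3))/2 = -(-3 - 6)/2 = -½*(-9) = 9/2 ≈ 4.5000)
Z(r) = 4 (Z(r) = -2*(-2) = 4)
A(j) = -7 - 3*j/2 (A(j) = -1 + (-3*(4 + j))/2 = -1 + (-12 - 3*j)/2 = -1 + (-6 - 3*j/2) = -7 - 3*j/2)
H(B, U) = (½ + U)² (H(B, U) = (U + (-7 - 3/2*(-5)))² = (U + (-7 + 15/2))² = (U + ½)² = (½ + U)²)
(-7*41)*H(-2, 2) = (-7*41)*((1 + 2*2)²/4) = -287*(1 + 4)²/4 = -287*5²/4 = -287*25/4 = -7175/4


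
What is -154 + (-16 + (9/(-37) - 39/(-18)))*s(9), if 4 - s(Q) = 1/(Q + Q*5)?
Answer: -2518027/11988 ≈ -210.05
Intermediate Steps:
s(Q) = 4 - 1/(6*Q) (s(Q) = 4 - 1/(Q + Q*5) = 4 - 1/(Q + 5*Q) = 4 - 1/(6*Q))
-154 + (-16 + (9/(-37) - 39/(-18)))*s(9) = -154 + (-16 + (9/(-37) - 39/(-18)))*(4 - ⅙/9) = -154 + (-16 + (9*(-1/37) - 39*(-1/18)))*(4 - ⅙*⅑) = -154 + (-16 + (-9/37 + 13/6))*(4 - 1/54) = -154 + (-16 + 427/222)*(215/54) = -154 - 3125/222*215/54 = -154 - 671875/11988 = -2518027/11988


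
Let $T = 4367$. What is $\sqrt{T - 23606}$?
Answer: $11 i \sqrt{159} \approx 138.7 i$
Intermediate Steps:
$\sqrt{T - 23606} = \sqrt{4367 - 23606} = \sqrt{-19239} = 11 i \sqrt{159}$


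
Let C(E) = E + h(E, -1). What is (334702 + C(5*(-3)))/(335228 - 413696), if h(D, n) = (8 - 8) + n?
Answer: -55781/13078 ≈ -4.2653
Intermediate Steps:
h(D, n) = n (h(D, n) = 0 + n = n)
C(E) = -1 + E (C(E) = E - 1 = -1 + E)
(334702 + C(5*(-3)))/(335228 - 413696) = (334702 + (-1 + 5*(-3)))/(335228 - 413696) = (334702 + (-1 - 15))/(-78468) = (334702 - 16)*(-1/78468) = 334686*(-1/78468) = -55781/13078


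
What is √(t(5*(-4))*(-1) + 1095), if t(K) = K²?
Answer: √695 ≈ 26.363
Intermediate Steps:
√(t(5*(-4))*(-1) + 1095) = √((5*(-4))²*(-1) + 1095) = √((-20)²*(-1) + 1095) = √(400*(-1) + 1095) = √(-400 + 1095) = √695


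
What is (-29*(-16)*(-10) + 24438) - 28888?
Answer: -9090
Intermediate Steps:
(-29*(-16)*(-10) + 24438) - 28888 = (464*(-10) + 24438) - 28888 = (-4640 + 24438) - 28888 = 19798 - 28888 = -9090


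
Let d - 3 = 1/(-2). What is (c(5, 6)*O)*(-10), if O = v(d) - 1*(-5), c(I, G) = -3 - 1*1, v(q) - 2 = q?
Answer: 380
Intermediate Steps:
d = 5/2 (d = 3 + 1/(-2) = 3 - ½ = 5/2 ≈ 2.5000)
v(q) = 2 + q
c(I, G) = -4 (c(I, G) = -3 - 1 = -4)
O = 19/2 (O = (2 + 5/2) - 1*(-5) = 9/2 + 5 = 19/2 ≈ 9.5000)
(c(5, 6)*O)*(-10) = -4*19/2*(-10) = -38*(-10) = 380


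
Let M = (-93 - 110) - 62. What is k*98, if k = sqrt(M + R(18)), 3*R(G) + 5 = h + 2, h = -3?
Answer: 98*I*sqrt(267) ≈ 1601.3*I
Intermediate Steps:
M = -265 (M = -203 - 62 = -265)
R(G) = -2 (R(G) = -5/3 + (-3 + 2)/3 = -5/3 + (1/3)*(-1) = -5/3 - 1/3 = -2)
k = I*sqrt(267) (k = sqrt(-265 - 2) = sqrt(-267) = I*sqrt(267) ≈ 16.34*I)
k*98 = (I*sqrt(267))*98 = 98*I*sqrt(267)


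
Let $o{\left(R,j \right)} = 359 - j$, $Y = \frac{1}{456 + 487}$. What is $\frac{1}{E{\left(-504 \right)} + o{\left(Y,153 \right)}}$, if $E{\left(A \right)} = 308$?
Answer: $\frac{1}{514} \approx 0.0019455$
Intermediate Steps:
$Y = \frac{1}{943} \approx 0.0010604$
$\frac{1}{E{\left(-504 \right)} + o{\left(Y,153 \right)}} = \frac{1}{308 + \left(359 - 153\right)} = \frac{1}{308 + 206} = \frac{1}{514}$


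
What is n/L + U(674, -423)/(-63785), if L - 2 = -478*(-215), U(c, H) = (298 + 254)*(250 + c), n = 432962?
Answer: -12401085943/3277656010 ≈ -3.7835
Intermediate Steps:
U(c, H) = 138000 + 552*c (U(c, H) = 552*(250 + c) = 138000 + 552*c)
L = 102772 (L = 2 - 478*(-215) = 2 + 102770 = 102772)
n/L + U(674, -423)/(-63785) = 432962/102772 + (138000 + 552*674)/(-63785) = 432962*(1/102772) + (138000 + 372048)*(-1/63785) = 216481/51386 + 510048*(-1/63785) = 216481/51386 - 510048/63785 = -12401085943/3277656010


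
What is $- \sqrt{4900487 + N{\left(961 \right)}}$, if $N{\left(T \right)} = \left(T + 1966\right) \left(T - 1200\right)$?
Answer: $- \sqrt{4200934} \approx -2049.6$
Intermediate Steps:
$N{\left(T \right)} = \left(-1200 + T\right) \left(1966 + T\right)$ ($N{\left(T \right)} = \left(1966 + T\right) \left(-1200 + T\right) = \left(-1200 + T\right) \left(1966 + T\right)$)
$- \sqrt{4900487 + N{\left(961 \right)}} = - \sqrt{4900487 + \left(-2359200 + 961^{2} + 766 \cdot 961\right)} = - \sqrt{4900487 + \left(-2359200 + 923521 + 736126\right)} = - \sqrt{4900487 - 699553} = - \sqrt{4200934}$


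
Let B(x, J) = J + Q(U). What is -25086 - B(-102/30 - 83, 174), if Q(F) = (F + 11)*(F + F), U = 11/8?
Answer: -809409/32 ≈ -25294.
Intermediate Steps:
U = 11/8 (U = 11*(⅛) = 11/8 ≈ 1.3750)
Q(F) = 2*F*(11 + F) (Q(F) = (11 + F)*(2*F) = 2*F*(11 + F))
B(x, J) = 1089/32 + J (B(x, J) = J + 2*(11/8)*(11 + 11/8) = J + 2*(11/8)*(99/8) = J + 1089/32 = 1089/32 + J)
-25086 - B(-102/30 - 83, 174) = -25086 - (1089/32 + 174) = -25086 - 1*6657/32 = -25086 - 6657/32 = -809409/32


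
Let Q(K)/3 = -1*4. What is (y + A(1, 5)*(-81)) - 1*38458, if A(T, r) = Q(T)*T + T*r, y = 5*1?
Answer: -37886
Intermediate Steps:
y = 5
Q(K) = -12 (Q(K) = 3*(-1*4) = 3*(-4) = -12)
A(T, r) = -12*T + T*r
(y + A(1, 5)*(-81)) - 1*38458 = (5 + (1*(-12 + 5))*(-81)) - 1*38458 = (5 + (1*(-7))*(-81)) - 38458 = (5 - 7*(-81)) - 38458 = (5 + 567) - 38458 = 572 - 38458 = -37886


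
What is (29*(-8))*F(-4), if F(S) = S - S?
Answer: 0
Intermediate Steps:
F(S) = 0
(29*(-8))*F(-4) = (29*(-8))*0 = -232*0 = 0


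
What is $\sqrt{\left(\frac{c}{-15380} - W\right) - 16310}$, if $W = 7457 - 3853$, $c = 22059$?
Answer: $\frac{i \sqrt{1177721112255}}{7690} \approx 141.12 i$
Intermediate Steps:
$W = 3604$
$\sqrt{\left(\frac{c}{-15380} - W\right) - 16310} = \sqrt{\left(\frac{22059}{-15380} - 3604\right) - 16310} = \sqrt{\left(22059 \left(- \frac{1}{15380}\right) - 3604\right) - 16310} = \sqrt{\left(- \frac{22059}{15380} - 3604\right) - 16310} = \sqrt{- \frac{55451579}{15380} - 16310} = \sqrt{- \frac{306299379}{15380}} = \frac{i \sqrt{1177721112255}}{7690}$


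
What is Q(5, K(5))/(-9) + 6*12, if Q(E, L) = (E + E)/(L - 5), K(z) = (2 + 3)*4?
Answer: 1942/27 ≈ 71.926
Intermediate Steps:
K(z) = 20 (K(z) = 5*4 = 20)
Q(E, L) = 2*E/(-5 + L) (Q(E, L) = (2*E)/(-5 + L) = 2*E/(-5 + L))
Q(5, K(5))/(-9) + 6*12 = (2*5/(-5 + 20))/(-9) + 6*12 = (2*5/15)*(-⅑) + 72 = (2*5*(1/15))*(-⅑) + 72 = (⅔)*(-⅑) + 72 = -2/27 + 72 = 1942/27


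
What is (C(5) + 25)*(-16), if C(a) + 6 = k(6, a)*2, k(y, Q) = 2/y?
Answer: -944/3 ≈ -314.67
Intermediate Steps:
C(a) = -16/3 (C(a) = -6 + (2/6)*2 = -6 + (2*(⅙))*2 = -6 + (⅓)*2 = -6 + ⅔ = -16/3)
(C(5) + 25)*(-16) = (-16/3 + 25)*(-16) = (59/3)*(-16) = -944/3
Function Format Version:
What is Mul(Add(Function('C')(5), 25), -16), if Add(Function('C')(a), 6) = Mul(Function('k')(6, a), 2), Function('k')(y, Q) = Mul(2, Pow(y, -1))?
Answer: Rational(-944, 3) ≈ -314.67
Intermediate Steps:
Function('C')(a) = Rational(-16, 3) (Function('C')(a) = Add(-6, Mul(Mul(2, Pow(6, -1)), 2)) = Add(-6, Mul(Mul(2, Rational(1, 6)), 2)) = Add(-6, Mul(Rational(1, 3), 2)) = Add(-6, Rational(2, 3)) = Rational(-16, 3))
Mul(Add(Function('C')(5), 25), -16) = Mul(Add(Rational(-16, 3), 25), -16) = Mul(Rational(59, 3), -16) = Rational(-944, 3)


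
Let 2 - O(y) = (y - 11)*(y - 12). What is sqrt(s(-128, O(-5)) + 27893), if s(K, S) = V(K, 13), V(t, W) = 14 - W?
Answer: sqrt(27894) ≈ 167.01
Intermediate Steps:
O(y) = 2 - (-12 + y)*(-11 + y) (O(y) = 2 - (y - 11)*(y - 12) = 2 - (-11 + y)*(-12 + y) = 2 - (-12 + y)*(-11 + y))
s(K, S) = 1 (s(K, S) = 14 - 1*13 = 14 - 13 = 1)
sqrt(s(-128, O(-5)) + 27893) = sqrt(1 + 27893) = sqrt(27894)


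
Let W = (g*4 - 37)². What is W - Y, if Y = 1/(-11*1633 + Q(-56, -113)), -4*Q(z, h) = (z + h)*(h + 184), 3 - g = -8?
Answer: 2932801/59853 ≈ 49.000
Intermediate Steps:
g = 11 (g = 3 - 1*(-8) = 3 + 8 = 11)
Q(z, h) = -(184 + h)*(h + z)/4 (Q(z, h) = -(z + h)*(h + 184)/4 = -(h + z)*(184 + h)/4 = -(184 + h)*(h + z)/4)
Y = -4/59853 (Y = 1/(-11*1633 + (-46*(-113) - 46*(-56) - ¼*(-113)² - ¼*(-113)*(-56))) = 1/(-17963 + (5198 + 2576 - ¼*12769 - 1582)) = 1/(-17963 + (5198 + 2576 - 12769/4 - 1582)) = 1/(-17963 + 11999/4) = 1/(-59853/4) = -4/59853 ≈ -6.6830e-5)
W = 49 (W = (11*4 - 37)² = (44 - 37)² = 7² = 49)
W - Y = 49 - 1*(-4/59853) = 49 + 4/59853 = 2932801/59853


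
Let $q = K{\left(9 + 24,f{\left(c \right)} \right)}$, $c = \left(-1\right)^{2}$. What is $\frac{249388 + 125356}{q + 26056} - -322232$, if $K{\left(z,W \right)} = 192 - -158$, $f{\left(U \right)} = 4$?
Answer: $\frac{4254616468}{13203} \approx 3.2225 \cdot 10^{5}$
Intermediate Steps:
$c = 1$
$K{\left(z,W \right)} = 350$ ($K{\left(z,W \right)} = 192 + 158 = 350$)
$q = 350$
$\frac{249388 + 125356}{q + 26056} - -322232 = \frac{249388 + 125356}{350 + 26056} - -322232 = \frac{374744}{26406} + 322232 = 374744 \cdot \frac{1}{26406} + 322232 = \frac{187372}{13203} + 322232 = \frac{4254616468}{13203}$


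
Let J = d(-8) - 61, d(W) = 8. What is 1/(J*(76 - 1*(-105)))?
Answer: -1/9593 ≈ -0.00010424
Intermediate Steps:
J = -53 (J = 8 - 61 = -53)
1/(J*(76 - 1*(-105))) = 1/(-53*(76 - 1*(-105))) = 1/(-53*(76 + 105)) = 1/(-53*181) = 1/(-9593) = -1/9593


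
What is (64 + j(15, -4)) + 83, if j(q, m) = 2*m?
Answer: 139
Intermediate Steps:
(64 + j(15, -4)) + 83 = (64 + 2*(-4)) + 83 = (64 - 8) + 83 = 56 + 83 = 139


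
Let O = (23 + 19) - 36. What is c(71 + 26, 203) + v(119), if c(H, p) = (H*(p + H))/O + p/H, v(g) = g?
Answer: 482196/97 ≈ 4971.1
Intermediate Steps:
O = 6 (O = 42 - 36 = 6)
c(H, p) = p/H + H*(H + p)/6 (c(H, p) = (H*(p + H))/6 + p/H = (H*(H + p))*(⅙) + p/H = H*(H + p)/6 + p/H = p/H + H*(H + p)/6)
c(71 + 26, 203) + v(119) = (203 + (71 + 26)²*((71 + 26) + 203)/6)/(71 + 26) + 119 = (203 + (⅙)*97²*(97 + 203))/97 + 119 = (203 + (⅙)*9409*300)/97 + 119 = (203 + 470450)/97 + 119 = (1/97)*470653 + 119 = 470653/97 + 119 = 482196/97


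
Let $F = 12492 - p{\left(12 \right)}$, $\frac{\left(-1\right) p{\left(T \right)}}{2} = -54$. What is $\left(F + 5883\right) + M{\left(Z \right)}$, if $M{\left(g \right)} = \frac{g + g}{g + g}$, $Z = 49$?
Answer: $18268$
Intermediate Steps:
$p{\left(T \right)} = 108$ ($p{\left(T \right)} = \left(-2\right) \left(-54\right) = 108$)
$M{\left(g \right)} = 1$ ($M{\left(g \right)} = \frac{2 g}{2 g} = 2 g \frac{1}{2 g} = 1$)
$F = 12384$ ($F = 12492 - 108 = 12384$)
$\left(F + 5883\right) + M{\left(Z \right)} = \left(12384 + 5883\right) + 1 = 18267 + 1 = 18268$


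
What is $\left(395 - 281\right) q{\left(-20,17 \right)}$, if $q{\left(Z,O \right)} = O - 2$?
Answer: $1710$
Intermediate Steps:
$q{\left(Z,O \right)} = -2 + O$ ($q{\left(Z,O \right)} = O - 2 = -2 + O$)
$\left(395 - 281\right) q{\left(-20,17 \right)} = \left(395 - 281\right) \left(-2 + 17\right) = 114 \cdot 15 = 1710$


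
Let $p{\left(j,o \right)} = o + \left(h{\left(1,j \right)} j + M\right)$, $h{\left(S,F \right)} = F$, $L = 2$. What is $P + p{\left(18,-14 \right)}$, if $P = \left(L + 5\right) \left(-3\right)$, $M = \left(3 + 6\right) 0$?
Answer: $289$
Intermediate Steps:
$M = 0$ ($M = 9 \cdot 0 = 0$)
$P = -21$ ($P = \left(2 + 5\right) \left(-3\right) = 7 \left(-3\right) = -21$)
$p{\left(j,o \right)} = o + j^{2}$ ($p{\left(j,o \right)} = o + \left(j j + 0\right) = o + \left(j^{2} + 0\right) = o + j^{2}$)
$P + p{\left(18,-14 \right)} = -21 - \left(14 - 18^{2}\right) = -21 + \left(-14 + 324\right) = -21 + 310 = 289$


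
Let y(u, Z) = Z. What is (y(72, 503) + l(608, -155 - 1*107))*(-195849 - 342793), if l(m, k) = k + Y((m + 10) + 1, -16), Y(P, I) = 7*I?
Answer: -69484818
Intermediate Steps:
l(m, k) = -112 + k (l(m, k) = k + 7*(-16) = k - 112 = -112 + k)
(y(72, 503) + l(608, -155 - 1*107))*(-195849 - 342793) = (503 + (-112 + (-155 - 1*107)))*(-195849 - 342793) = (503 + (-112 + (-155 - 107)))*(-538642) = (503 + (-112 - 262))*(-538642) = (503 - 374)*(-538642) = 129*(-538642) = -69484818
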